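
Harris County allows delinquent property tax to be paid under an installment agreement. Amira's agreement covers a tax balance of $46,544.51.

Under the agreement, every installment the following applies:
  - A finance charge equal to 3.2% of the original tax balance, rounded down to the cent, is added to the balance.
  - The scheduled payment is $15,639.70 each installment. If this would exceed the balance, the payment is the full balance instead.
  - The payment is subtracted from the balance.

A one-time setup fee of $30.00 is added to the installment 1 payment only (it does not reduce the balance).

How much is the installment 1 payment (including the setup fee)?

# | Opening | Interest | Payment | Fee | End bal
1 | $46,544.51 | $1,489.42 | $15,639.70 | $30.00 | $32,394.23

$15,669.70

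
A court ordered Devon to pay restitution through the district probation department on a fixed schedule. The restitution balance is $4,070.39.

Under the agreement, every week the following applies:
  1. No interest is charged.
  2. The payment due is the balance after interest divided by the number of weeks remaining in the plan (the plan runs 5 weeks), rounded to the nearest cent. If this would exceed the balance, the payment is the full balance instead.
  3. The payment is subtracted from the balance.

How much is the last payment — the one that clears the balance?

Week 1: $4,070.39 − $814.08 → $3,256.31
Week 2: $3,256.31 − $814.08 → $2,442.23
Week 3: $2,442.23 − $814.08 → $1,628.15
Week 4: $1,628.15 − $814.08 → $814.07
Week 5: $814.07 − $814.07 → $0.00

$814.07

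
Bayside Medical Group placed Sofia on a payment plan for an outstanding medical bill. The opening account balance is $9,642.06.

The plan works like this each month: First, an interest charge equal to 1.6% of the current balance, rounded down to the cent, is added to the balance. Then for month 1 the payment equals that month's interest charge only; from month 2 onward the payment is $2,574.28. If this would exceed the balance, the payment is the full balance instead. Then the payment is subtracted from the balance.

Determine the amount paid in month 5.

Month 1: opening $9,642.06; interest $154.27 → $9,796.33; payment $154.27; balance $9,642.06
Month 2: opening $9,642.06; interest $154.27 → $9,796.33; payment $2,574.28; balance $7,222.05
Month 3: opening $7,222.05; interest $115.55 → $7,337.60; payment $2,574.28; balance $4,763.32
Month 4: opening $4,763.32; interest $76.21 → $4,839.53; payment $2,574.28; balance $2,265.25
Month 5: opening $2,265.25; interest $36.24 → $2,301.49; payment $2,301.49; balance $0.00

$2,301.49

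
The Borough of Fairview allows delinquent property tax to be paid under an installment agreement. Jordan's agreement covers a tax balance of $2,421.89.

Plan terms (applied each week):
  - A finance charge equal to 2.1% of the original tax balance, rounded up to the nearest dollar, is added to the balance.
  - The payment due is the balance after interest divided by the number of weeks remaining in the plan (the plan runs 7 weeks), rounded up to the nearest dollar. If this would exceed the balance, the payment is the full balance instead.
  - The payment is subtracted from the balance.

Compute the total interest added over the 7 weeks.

$357.00

# | Opening | Interest | Payment | End bal
1 | $2,421.89 | $51.00 | $354.00 | $2,118.89
2 | $2,118.89 | $51.00 | $362.00 | $1,807.89
3 | $1,807.89 | $51.00 | $372.00 | $1,486.89
4 | $1,486.89 | $51.00 | $385.00 | $1,152.89
5 | $1,152.89 | $51.00 | $402.00 | $801.89
6 | $801.89 | $51.00 | $427.00 | $425.89
7 | $425.89 | $51.00 | $476.89 | $0.00
Total interest: $51.00 + $51.00 + $51.00 + $51.00 + $51.00 + $51.00 + $51.00 = $357.00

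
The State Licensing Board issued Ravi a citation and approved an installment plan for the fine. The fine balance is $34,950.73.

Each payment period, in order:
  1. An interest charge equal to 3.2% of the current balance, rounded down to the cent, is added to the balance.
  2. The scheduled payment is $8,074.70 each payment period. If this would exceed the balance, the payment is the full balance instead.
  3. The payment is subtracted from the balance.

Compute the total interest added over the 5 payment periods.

# | Opening | Interest | Payment | End bal
1 | $34,950.73 | $1,118.42 | $8,074.70 | $27,994.45
2 | $27,994.45 | $895.82 | $8,074.70 | $20,815.57
3 | $20,815.57 | $666.09 | $8,074.70 | $13,406.96
4 | $13,406.96 | $429.02 | $8,074.70 | $5,761.28
5 | $5,761.28 | $184.36 | $5,945.64 | $0.00
Total interest: $1,118.42 + $895.82 + $666.09 + $429.02 + $184.36 = $3,293.71

$3,293.71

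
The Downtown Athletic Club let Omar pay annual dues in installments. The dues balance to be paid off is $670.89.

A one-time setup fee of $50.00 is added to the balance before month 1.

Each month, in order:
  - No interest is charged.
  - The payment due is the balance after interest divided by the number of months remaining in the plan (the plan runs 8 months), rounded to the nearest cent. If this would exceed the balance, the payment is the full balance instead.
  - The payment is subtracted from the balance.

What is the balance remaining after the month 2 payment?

$540.67

# | Opening | Payment | End bal
1 | $720.89 | $90.11 | $630.78
2 | $630.78 | $90.11 | $540.67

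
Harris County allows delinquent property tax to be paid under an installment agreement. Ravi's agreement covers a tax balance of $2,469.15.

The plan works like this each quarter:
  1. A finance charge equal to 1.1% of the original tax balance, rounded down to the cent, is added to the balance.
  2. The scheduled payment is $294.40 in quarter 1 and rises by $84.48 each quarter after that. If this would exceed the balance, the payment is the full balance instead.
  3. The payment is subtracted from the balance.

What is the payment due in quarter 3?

$463.36

Quarter 1: opening $2,469.15; interest $27.16 → $2,496.31; payment $294.40; balance $2,201.91
Quarter 2: opening $2,201.91; interest $27.16 → $2,229.07; payment $378.88; balance $1,850.19
Quarter 3: opening $1,850.19; interest $27.16 → $1,877.35; payment $463.36; balance $1,413.99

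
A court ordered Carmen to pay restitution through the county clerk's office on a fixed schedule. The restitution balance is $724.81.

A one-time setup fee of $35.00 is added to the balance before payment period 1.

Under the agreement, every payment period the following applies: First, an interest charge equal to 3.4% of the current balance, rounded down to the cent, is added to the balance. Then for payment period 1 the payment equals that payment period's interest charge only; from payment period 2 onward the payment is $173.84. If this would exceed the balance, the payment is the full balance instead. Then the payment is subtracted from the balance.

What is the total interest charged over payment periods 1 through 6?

$102.91

Payment period 1: $759.81 +$25.83 interest = $785.64; pay $25.83 → $759.81
Payment period 2: $759.81 +$25.83 interest = $785.64; pay $173.84 → $611.80
Payment period 3: $611.80 +$20.80 interest = $632.60; pay $173.84 → $458.76
Payment period 4: $458.76 +$15.59 interest = $474.35; pay $173.84 → $300.51
Payment period 5: $300.51 +$10.21 interest = $310.72; pay $173.84 → $136.88
Payment period 6: $136.88 +$4.65 interest = $141.53; pay $141.53 → $0.00
Total interest: $25.83 + $25.83 + $20.80 + $15.59 + $10.21 + $4.65 = $102.91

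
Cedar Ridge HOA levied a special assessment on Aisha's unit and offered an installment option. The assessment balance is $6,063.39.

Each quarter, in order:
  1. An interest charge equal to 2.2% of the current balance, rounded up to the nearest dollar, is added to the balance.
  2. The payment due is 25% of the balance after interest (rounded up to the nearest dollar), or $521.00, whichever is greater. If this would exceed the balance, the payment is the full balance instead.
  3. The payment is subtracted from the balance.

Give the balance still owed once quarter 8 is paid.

Quarter 1: opening $6,063.39; interest $134.00 → $6,197.39; payment $1,550.00; balance $4,647.39
Quarter 2: opening $4,647.39; interest $103.00 → $4,750.39; payment $1,188.00; balance $3,562.39
Quarter 3: opening $3,562.39; interest $79.00 → $3,641.39; payment $911.00; balance $2,730.39
Quarter 4: opening $2,730.39; interest $61.00 → $2,791.39; payment $698.00; balance $2,093.39
Quarter 5: opening $2,093.39; interest $47.00 → $2,140.39; payment $536.00; balance $1,604.39
Quarter 6: opening $1,604.39; interest $36.00 → $1,640.39; payment $521.00; balance $1,119.39
Quarter 7: opening $1,119.39; interest $25.00 → $1,144.39; payment $521.00; balance $623.39
Quarter 8: opening $623.39; interest $14.00 → $637.39; payment $521.00; balance $116.39

$116.39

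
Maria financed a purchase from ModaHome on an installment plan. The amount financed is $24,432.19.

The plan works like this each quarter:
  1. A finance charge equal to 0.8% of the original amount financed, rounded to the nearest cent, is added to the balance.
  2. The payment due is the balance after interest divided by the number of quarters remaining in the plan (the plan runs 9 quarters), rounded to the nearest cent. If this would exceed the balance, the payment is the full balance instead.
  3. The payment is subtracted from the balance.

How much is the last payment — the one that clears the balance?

Quarter 1: $24,432.19 +$195.46 interest = $24,627.65; pay $2,736.41 → $21,891.24
Quarter 2: $21,891.24 +$195.46 interest = $22,086.70; pay $2,760.84 → $19,325.86
Quarter 3: $19,325.86 +$195.46 interest = $19,521.32; pay $2,788.76 → $16,732.56
Quarter 4: $16,732.56 +$195.46 interest = $16,928.02; pay $2,821.34 → $14,106.68
Quarter 5: $14,106.68 +$195.46 interest = $14,302.14; pay $2,860.43 → $11,441.71
Quarter 6: $11,441.71 +$195.46 interest = $11,637.17; pay $2,909.29 → $8,727.88
Quarter 7: $8,727.88 +$195.46 interest = $8,923.34; pay $2,974.45 → $5,948.89
Quarter 8: $5,948.89 +$195.46 interest = $6,144.35; pay $3,072.18 → $3,072.17
Quarter 9: $3,072.17 +$195.46 interest = $3,267.63; pay $3,267.63 → $0.00

$3,267.63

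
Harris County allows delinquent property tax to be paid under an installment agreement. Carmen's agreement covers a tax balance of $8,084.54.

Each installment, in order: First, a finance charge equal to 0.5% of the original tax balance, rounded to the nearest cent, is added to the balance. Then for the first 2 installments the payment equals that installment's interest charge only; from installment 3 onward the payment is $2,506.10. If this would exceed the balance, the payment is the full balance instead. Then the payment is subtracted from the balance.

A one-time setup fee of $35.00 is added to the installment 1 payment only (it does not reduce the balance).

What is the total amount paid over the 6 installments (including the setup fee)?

$8,362.06

Installment 1: opening $8,084.54; interest $40.42 → $8,124.96; payment $40.42 (+ $35.00 fee); balance $8,084.54
Installment 2: opening $8,084.54; interest $40.42 → $8,124.96; payment $40.42; balance $8,084.54
Installment 3: opening $8,084.54; interest $40.42 → $8,124.96; payment $2,506.10; balance $5,618.86
Installment 4: opening $5,618.86; interest $40.42 → $5,659.28; payment $2,506.10; balance $3,153.18
Installment 5: opening $3,153.18; interest $40.42 → $3,193.60; payment $2,506.10; balance $687.50
Installment 6: opening $687.50; interest $40.42 → $727.92; payment $727.92; balance $0.00
Total paid: $8,362.06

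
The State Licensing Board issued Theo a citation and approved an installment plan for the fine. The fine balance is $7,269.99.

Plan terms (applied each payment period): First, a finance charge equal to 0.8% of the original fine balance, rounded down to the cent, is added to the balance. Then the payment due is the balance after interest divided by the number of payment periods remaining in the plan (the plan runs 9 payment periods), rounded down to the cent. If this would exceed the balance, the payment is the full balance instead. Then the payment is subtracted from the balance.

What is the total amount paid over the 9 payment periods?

$7,793.34

Payment period 1: $7,269.99 +$58.15 interest = $7,328.14; pay $814.23 → $6,513.91
Payment period 2: $6,513.91 +$58.15 interest = $6,572.06; pay $821.50 → $5,750.56
Payment period 3: $5,750.56 +$58.15 interest = $5,808.71; pay $829.81 → $4,978.90
Payment period 4: $4,978.90 +$58.15 interest = $5,037.05; pay $839.50 → $4,197.55
Payment period 5: $4,197.55 +$58.15 interest = $4,255.70; pay $851.14 → $3,404.56
Payment period 6: $3,404.56 +$58.15 interest = $3,462.71; pay $865.67 → $2,597.04
Payment period 7: $2,597.04 +$58.15 interest = $2,655.19; pay $885.06 → $1,770.13
Payment period 8: $1,770.13 +$58.15 interest = $1,828.28; pay $914.14 → $914.14
Payment period 9: $914.14 +$58.15 interest = $972.29; pay $972.29 → $0.00
Total paid: $7,793.34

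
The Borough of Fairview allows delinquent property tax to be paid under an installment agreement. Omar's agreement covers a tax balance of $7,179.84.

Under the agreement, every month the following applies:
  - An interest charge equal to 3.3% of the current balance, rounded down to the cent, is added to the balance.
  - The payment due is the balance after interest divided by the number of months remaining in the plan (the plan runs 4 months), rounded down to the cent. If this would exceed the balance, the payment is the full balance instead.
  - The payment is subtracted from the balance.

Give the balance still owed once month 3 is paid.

$1,978.59

Month 1: opening $7,179.84; interest $236.93 → $7,416.77; payment $1,854.19; balance $5,562.58
Month 2: opening $5,562.58; interest $183.56 → $5,746.14; payment $1,915.38; balance $3,830.76
Month 3: opening $3,830.76; interest $126.41 → $3,957.17; payment $1,978.58; balance $1,978.59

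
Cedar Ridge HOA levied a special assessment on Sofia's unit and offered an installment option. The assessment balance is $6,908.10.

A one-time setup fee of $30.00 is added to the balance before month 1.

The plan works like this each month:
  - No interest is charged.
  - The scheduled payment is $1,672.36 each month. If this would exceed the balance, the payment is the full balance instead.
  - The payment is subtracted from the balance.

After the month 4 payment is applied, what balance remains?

Month 1: opening $6,938.10; payment $1,672.36; balance $5,265.74
Month 2: opening $5,265.74; payment $1,672.36; balance $3,593.38
Month 3: opening $3,593.38; payment $1,672.36; balance $1,921.02
Month 4: opening $1,921.02; payment $1,672.36; balance $248.66

$248.66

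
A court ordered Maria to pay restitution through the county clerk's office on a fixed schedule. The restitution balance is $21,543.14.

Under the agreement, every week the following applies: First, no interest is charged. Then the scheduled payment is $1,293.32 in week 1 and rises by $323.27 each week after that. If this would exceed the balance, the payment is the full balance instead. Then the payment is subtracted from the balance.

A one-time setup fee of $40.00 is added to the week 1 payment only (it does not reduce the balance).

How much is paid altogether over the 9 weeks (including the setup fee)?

$21,583.14

Week 1: opening $21,543.14; payment $1,293.32 (+ $40.00 fee); balance $20,249.82
Week 2: opening $20,249.82; payment $1,616.59; balance $18,633.23
Week 3: opening $18,633.23; payment $1,939.86; balance $16,693.37
Week 4: opening $16,693.37; payment $2,263.13; balance $14,430.24
Week 5: opening $14,430.24; payment $2,586.40; balance $11,843.84
Week 6: opening $11,843.84; payment $2,909.67; balance $8,934.17
Week 7: opening $8,934.17; payment $3,232.94; balance $5,701.23
Week 8: opening $5,701.23; payment $3,556.21; balance $2,145.02
Week 9: opening $2,145.02; payment $2,145.02; balance $0.00
Total paid: $21,583.14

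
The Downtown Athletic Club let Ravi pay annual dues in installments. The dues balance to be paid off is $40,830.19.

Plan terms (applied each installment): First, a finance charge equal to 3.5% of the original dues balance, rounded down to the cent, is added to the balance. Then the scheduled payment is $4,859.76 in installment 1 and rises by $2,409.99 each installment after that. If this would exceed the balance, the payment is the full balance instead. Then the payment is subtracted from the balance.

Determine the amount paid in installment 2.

Installment 1: $40,830.19 +$1,429.05 interest = $42,259.24; pay $4,859.76 → $37,399.48
Installment 2: $37,399.48 +$1,429.05 interest = $38,828.53; pay $7,269.75 → $31,558.78

$7,269.75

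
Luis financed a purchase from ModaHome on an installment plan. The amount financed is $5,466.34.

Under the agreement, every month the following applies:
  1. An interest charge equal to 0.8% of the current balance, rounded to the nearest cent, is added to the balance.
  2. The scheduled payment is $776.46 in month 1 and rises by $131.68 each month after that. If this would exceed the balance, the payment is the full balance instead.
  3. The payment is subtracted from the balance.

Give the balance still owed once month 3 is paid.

Month 1: opening $5,466.34; interest $43.73 → $5,510.07; payment $776.46; balance $4,733.61
Month 2: opening $4,733.61; interest $37.87 → $4,771.48; payment $908.14; balance $3,863.34
Month 3: opening $3,863.34; interest $30.91 → $3,894.25; payment $1,039.82; balance $2,854.43

$2,854.43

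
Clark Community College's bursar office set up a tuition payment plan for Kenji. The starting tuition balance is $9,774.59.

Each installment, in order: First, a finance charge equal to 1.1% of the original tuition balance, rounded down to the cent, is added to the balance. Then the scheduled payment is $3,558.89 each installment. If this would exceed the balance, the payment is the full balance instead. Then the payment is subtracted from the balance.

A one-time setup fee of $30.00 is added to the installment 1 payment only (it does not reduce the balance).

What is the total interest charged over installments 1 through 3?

Installment 1: $9,774.59 +$107.52 interest = $9,882.11; pay $3,558.89 (+ $30.00 fee) → $6,323.22
Installment 2: $6,323.22 +$107.52 interest = $6,430.74; pay $3,558.89 → $2,871.85
Installment 3: $2,871.85 +$107.52 interest = $2,979.37; pay $2,979.37 → $0.00
Total interest: $107.52 + $107.52 + $107.52 = $322.56

$322.56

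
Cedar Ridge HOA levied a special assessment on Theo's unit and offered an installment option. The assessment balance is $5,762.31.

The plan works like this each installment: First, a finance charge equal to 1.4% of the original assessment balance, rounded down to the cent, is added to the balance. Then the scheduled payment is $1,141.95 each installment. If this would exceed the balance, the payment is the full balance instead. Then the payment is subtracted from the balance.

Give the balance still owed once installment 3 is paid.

Installment 1: opening $5,762.31; interest $80.67 → $5,842.98; payment $1,141.95; balance $4,701.03
Installment 2: opening $4,701.03; interest $80.67 → $4,781.70; payment $1,141.95; balance $3,639.75
Installment 3: opening $3,639.75; interest $80.67 → $3,720.42; payment $1,141.95; balance $2,578.47

$2,578.47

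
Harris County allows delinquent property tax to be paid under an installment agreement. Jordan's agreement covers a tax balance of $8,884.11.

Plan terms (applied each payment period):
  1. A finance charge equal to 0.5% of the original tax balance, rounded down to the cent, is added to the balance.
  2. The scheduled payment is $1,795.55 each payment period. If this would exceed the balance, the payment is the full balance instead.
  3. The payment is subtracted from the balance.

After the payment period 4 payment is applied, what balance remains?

$1,879.59

Payment period 1: opening $8,884.11; interest $44.42 → $8,928.53; payment $1,795.55; balance $7,132.98
Payment period 2: opening $7,132.98; interest $44.42 → $7,177.40; payment $1,795.55; balance $5,381.85
Payment period 3: opening $5,381.85; interest $44.42 → $5,426.27; payment $1,795.55; balance $3,630.72
Payment period 4: opening $3,630.72; interest $44.42 → $3,675.14; payment $1,795.55; balance $1,879.59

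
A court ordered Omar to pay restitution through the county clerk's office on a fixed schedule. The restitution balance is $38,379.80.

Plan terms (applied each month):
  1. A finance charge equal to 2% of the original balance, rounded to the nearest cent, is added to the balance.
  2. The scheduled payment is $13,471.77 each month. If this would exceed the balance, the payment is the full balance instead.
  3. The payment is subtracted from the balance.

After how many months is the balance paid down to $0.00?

Month 1: $38,379.80 +$767.60 interest = $39,147.40; pay $13,471.77 → $25,675.63
Month 2: $25,675.63 +$767.60 interest = $26,443.23; pay $13,471.77 → $12,971.46
Month 3: $12,971.46 +$767.60 interest = $13,739.06; pay $13,471.77 → $267.29
Month 4: $267.29 +$767.60 interest = $1,034.89; pay $1,034.89 → $0.00
Balance reaches $0.00 in month 4.

4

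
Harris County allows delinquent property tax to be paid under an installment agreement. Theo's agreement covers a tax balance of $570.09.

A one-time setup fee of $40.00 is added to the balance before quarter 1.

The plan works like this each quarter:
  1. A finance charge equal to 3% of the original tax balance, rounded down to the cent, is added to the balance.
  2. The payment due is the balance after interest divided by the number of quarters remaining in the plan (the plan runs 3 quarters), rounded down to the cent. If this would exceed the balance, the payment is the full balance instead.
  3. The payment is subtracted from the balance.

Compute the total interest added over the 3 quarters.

$51.30

Quarter 1: opening $610.09; interest $17.10 → $627.19; payment $209.06; balance $418.13
Quarter 2: opening $418.13; interest $17.10 → $435.23; payment $217.61; balance $217.62
Quarter 3: opening $217.62; interest $17.10 → $234.72; payment $234.72; balance $0.00
Total interest: $17.10 + $17.10 + $17.10 = $51.30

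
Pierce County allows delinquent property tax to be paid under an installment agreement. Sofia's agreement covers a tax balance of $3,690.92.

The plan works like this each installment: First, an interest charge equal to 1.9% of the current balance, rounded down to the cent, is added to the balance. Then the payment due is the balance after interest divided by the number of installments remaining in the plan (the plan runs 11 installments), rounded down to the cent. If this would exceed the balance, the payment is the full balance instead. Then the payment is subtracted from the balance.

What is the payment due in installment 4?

Installment 1: opening $3,690.92; interest $70.12 → $3,761.04; payment $341.91; balance $3,419.13
Installment 2: opening $3,419.13; interest $64.96 → $3,484.09; payment $348.40; balance $3,135.69
Installment 3: opening $3,135.69; interest $59.57 → $3,195.26; payment $355.02; balance $2,840.24
Installment 4: opening $2,840.24; interest $53.96 → $2,894.20; payment $361.77; balance $2,532.43

$361.77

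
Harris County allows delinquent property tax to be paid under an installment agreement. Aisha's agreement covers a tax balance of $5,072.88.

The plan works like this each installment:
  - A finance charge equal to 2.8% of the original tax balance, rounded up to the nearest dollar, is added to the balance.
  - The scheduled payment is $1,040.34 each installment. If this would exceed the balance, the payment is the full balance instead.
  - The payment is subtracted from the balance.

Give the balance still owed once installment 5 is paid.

$586.18

Installment 1: opening $5,072.88; interest $143.00 → $5,215.88; payment $1,040.34; balance $4,175.54
Installment 2: opening $4,175.54; interest $143.00 → $4,318.54; payment $1,040.34; balance $3,278.20
Installment 3: opening $3,278.20; interest $143.00 → $3,421.20; payment $1,040.34; balance $2,380.86
Installment 4: opening $2,380.86; interest $143.00 → $2,523.86; payment $1,040.34; balance $1,483.52
Installment 5: opening $1,483.52; interest $143.00 → $1,626.52; payment $1,040.34; balance $586.18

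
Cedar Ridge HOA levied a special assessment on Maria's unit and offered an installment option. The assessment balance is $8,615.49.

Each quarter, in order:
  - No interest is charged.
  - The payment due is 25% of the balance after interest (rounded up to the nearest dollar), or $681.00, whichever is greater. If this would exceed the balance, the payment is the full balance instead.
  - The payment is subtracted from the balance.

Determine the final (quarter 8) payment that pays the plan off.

# | Opening | Payment | End bal
1 | $8,615.49 | $2,154.00 | $6,461.49
2 | $6,461.49 | $1,616.00 | $4,845.49
3 | $4,845.49 | $1,212.00 | $3,633.49
4 | $3,633.49 | $909.00 | $2,724.49
5 | $2,724.49 | $682.00 | $2,042.49
6 | $2,042.49 | $681.00 | $1,361.49
7 | $1,361.49 | $681.00 | $680.49
8 | $680.49 | $680.49 | $0.00

$680.49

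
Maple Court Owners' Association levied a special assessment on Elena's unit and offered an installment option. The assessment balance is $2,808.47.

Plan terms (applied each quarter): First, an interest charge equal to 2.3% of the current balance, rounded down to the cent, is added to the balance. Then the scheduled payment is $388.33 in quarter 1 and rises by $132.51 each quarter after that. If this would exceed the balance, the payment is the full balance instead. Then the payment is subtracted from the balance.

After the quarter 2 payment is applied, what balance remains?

$2,021.03

Quarter 1: $2,808.47 +$64.59 interest = $2,873.06; pay $388.33 → $2,484.73
Quarter 2: $2,484.73 +$57.14 interest = $2,541.87; pay $520.84 → $2,021.03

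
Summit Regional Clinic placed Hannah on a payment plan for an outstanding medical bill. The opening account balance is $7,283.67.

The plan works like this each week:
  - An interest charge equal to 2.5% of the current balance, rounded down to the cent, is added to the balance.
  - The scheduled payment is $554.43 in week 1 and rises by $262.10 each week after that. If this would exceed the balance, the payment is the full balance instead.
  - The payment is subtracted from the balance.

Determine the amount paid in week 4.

$1,340.73

Week 1: opening $7,283.67; interest $182.09 → $7,465.76; payment $554.43; balance $6,911.33
Week 2: opening $6,911.33; interest $172.78 → $7,084.11; payment $816.53; balance $6,267.58
Week 3: opening $6,267.58; interest $156.68 → $6,424.26; payment $1,078.63; balance $5,345.63
Week 4: opening $5,345.63; interest $133.64 → $5,479.27; payment $1,340.73; balance $4,138.54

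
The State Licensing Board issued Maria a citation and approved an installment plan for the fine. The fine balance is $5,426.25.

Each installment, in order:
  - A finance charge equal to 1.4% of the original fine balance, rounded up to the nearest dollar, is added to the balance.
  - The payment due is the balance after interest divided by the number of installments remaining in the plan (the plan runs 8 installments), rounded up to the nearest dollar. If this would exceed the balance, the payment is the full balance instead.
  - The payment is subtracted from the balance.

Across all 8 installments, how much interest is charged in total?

$608.00

# | Opening | Interest | Payment | End bal
1 | $5,426.25 | $76.00 | $688.00 | $4,814.25
2 | $4,814.25 | $76.00 | $699.00 | $4,191.25
3 | $4,191.25 | $76.00 | $712.00 | $3,555.25
4 | $3,555.25 | $76.00 | $727.00 | $2,904.25
5 | $2,904.25 | $76.00 | $746.00 | $2,234.25
6 | $2,234.25 | $76.00 | $771.00 | $1,539.25
7 | $1,539.25 | $76.00 | $808.00 | $807.25
8 | $807.25 | $76.00 | $883.25 | $0.00
Total interest: $76.00 + $76.00 + $76.00 + $76.00 + $76.00 + $76.00 + $76.00 + $76.00 = $608.00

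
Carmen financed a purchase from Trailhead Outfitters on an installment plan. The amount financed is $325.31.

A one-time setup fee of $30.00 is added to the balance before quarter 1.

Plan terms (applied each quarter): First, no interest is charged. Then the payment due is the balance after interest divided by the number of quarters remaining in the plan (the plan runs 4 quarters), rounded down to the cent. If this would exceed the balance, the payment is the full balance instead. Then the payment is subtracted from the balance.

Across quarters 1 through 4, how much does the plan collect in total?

$355.31

Quarter 1: $355.31 − $88.82 → $266.49
Quarter 2: $266.49 − $88.83 → $177.66
Quarter 3: $177.66 − $88.83 → $88.83
Quarter 4: $88.83 − $88.83 → $0.00
Total paid: $355.31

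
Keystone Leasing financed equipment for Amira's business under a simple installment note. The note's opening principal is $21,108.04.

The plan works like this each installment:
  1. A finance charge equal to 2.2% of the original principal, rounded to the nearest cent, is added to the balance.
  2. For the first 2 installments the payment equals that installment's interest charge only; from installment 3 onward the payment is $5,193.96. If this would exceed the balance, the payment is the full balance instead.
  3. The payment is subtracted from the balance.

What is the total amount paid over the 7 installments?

$24,358.70

Installment 1: $21,108.04 +$464.38 interest = $21,572.42; pay $464.38 → $21,108.04
Installment 2: $21,108.04 +$464.38 interest = $21,572.42; pay $464.38 → $21,108.04
Installment 3: $21,108.04 +$464.38 interest = $21,572.42; pay $5,193.96 → $16,378.46
Installment 4: $16,378.46 +$464.38 interest = $16,842.84; pay $5,193.96 → $11,648.88
Installment 5: $11,648.88 +$464.38 interest = $12,113.26; pay $5,193.96 → $6,919.30
Installment 6: $6,919.30 +$464.38 interest = $7,383.68; pay $5,193.96 → $2,189.72
Installment 7: $2,189.72 +$464.38 interest = $2,654.10; pay $2,654.10 → $0.00
Total paid: $24,358.70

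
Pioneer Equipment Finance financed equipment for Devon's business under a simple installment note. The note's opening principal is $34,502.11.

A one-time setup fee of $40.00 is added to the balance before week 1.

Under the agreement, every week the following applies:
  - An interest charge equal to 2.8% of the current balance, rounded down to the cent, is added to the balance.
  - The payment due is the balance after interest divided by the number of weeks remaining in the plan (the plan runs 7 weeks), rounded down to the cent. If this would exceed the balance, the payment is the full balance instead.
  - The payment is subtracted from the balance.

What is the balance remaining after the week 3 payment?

# | Opening | Interest | Payment | End bal
1 | $34,542.11 | $967.17 | $5,072.75 | $30,436.53
2 | $30,436.53 | $852.22 | $5,214.79 | $26,073.96
3 | $26,073.96 | $730.07 | $5,360.80 | $21,443.23

$21,443.23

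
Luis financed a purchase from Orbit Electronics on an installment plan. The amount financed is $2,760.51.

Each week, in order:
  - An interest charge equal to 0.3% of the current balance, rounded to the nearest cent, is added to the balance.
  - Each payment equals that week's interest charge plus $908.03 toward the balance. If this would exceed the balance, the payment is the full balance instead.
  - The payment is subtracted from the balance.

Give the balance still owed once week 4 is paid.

$0.00

# | Opening | Interest | Payment | End bal
1 | $2,760.51 | $8.28 | $916.31 | $1,852.48
2 | $1,852.48 | $5.56 | $913.59 | $944.45
3 | $944.45 | $2.83 | $910.86 | $36.42
4 | $36.42 | $0.11 | $36.53 | $0.00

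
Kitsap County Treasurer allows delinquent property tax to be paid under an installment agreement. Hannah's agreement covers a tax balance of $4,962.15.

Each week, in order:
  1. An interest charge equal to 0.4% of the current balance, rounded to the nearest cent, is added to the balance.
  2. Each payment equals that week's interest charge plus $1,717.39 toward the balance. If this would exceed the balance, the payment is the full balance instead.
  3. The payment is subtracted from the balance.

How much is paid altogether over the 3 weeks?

Week 1: opening $4,962.15; interest $19.85 → $4,982.00; payment $1,737.24; balance $3,244.76
Week 2: opening $3,244.76; interest $12.98 → $3,257.74; payment $1,730.37; balance $1,527.37
Week 3: opening $1,527.37; interest $6.11 → $1,533.48; payment $1,533.48; balance $0.00
Total paid: $5,001.09

$5,001.09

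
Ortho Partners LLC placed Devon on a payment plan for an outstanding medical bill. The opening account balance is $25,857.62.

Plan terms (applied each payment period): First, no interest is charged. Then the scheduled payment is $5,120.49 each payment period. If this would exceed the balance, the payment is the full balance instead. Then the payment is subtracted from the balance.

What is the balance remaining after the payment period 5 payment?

# | Opening | Payment | End bal
1 | $25,857.62 | $5,120.49 | $20,737.13
2 | $20,737.13 | $5,120.49 | $15,616.64
3 | $15,616.64 | $5,120.49 | $10,496.15
4 | $10,496.15 | $5,120.49 | $5,375.66
5 | $5,375.66 | $5,120.49 | $255.17

$255.17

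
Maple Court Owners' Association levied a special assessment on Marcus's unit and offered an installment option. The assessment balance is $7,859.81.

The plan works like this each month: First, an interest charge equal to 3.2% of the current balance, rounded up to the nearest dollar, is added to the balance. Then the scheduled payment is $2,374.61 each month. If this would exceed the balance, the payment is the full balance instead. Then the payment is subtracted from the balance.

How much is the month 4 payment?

Month 1: $7,859.81 +$252.00 interest = $8,111.81; pay $2,374.61 → $5,737.20
Month 2: $5,737.20 +$184.00 interest = $5,921.20; pay $2,374.61 → $3,546.59
Month 3: $3,546.59 +$114.00 interest = $3,660.59; pay $2,374.61 → $1,285.98
Month 4: $1,285.98 +$42.00 interest = $1,327.98; pay $1,327.98 → $0.00

$1,327.98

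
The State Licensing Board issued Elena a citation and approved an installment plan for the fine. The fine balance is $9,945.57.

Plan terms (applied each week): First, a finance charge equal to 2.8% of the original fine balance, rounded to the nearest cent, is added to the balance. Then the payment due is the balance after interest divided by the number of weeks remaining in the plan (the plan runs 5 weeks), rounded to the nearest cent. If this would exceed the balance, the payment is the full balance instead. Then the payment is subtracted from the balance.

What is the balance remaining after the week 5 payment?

$0.00

Week 1: $9,945.57 +$278.48 interest = $10,224.05; pay $2,044.81 → $8,179.24
Week 2: $8,179.24 +$278.48 interest = $8,457.72; pay $2,114.43 → $6,343.29
Week 3: $6,343.29 +$278.48 interest = $6,621.77; pay $2,207.26 → $4,414.51
Week 4: $4,414.51 +$278.48 interest = $4,692.99; pay $2,346.50 → $2,346.49
Week 5: $2,346.49 +$278.48 interest = $2,624.97; pay $2,624.97 → $0.00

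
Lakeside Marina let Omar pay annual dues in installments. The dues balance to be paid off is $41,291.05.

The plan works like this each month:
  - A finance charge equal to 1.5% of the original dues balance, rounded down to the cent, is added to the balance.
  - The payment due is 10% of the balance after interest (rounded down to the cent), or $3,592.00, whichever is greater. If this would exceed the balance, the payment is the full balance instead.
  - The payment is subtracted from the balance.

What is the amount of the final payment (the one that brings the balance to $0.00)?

Month 1: $41,291.05 +$619.36 interest = $41,910.41; pay $4,191.04 → $37,719.37
Month 2: $37,719.37 +$619.36 interest = $38,338.73; pay $3,833.87 → $34,504.86
Month 3: $34,504.86 +$619.36 interest = $35,124.22; pay $3,592.00 → $31,532.22
Month 4: $31,532.22 +$619.36 interest = $32,151.58; pay $3,592.00 → $28,559.58
Month 5: $28,559.58 +$619.36 interest = $29,178.94; pay $3,592.00 → $25,586.94
Month 6: $25,586.94 +$619.36 interest = $26,206.30; pay $3,592.00 → $22,614.30
Month 7: $22,614.30 +$619.36 interest = $23,233.66; pay $3,592.00 → $19,641.66
Month 8: $19,641.66 +$619.36 interest = $20,261.02; pay $3,592.00 → $16,669.02
Month 9: $16,669.02 +$619.36 interest = $17,288.38; pay $3,592.00 → $13,696.38
Month 10: $13,696.38 +$619.36 interest = $14,315.74; pay $3,592.00 → $10,723.74
Month 11: $10,723.74 +$619.36 interest = $11,343.10; pay $3,592.00 → $7,751.10
Month 12: $7,751.10 +$619.36 interest = $8,370.46; pay $3,592.00 → $4,778.46
Month 13: $4,778.46 +$619.36 interest = $5,397.82; pay $3,592.00 → $1,805.82
Month 14: $1,805.82 +$619.36 interest = $2,425.18; pay $2,425.18 → $0.00

$2,425.18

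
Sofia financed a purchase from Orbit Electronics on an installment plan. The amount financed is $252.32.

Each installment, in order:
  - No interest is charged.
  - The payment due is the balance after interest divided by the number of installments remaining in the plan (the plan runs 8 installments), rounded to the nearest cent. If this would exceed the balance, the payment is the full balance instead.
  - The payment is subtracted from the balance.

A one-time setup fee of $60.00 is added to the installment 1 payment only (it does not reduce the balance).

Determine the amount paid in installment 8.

Installment 1: opening $252.32; payment $31.54 (+ $60.00 fee); balance $220.78
Installment 2: opening $220.78; payment $31.54; balance $189.24
Installment 3: opening $189.24; payment $31.54; balance $157.70
Installment 4: opening $157.70; payment $31.54; balance $126.16
Installment 5: opening $126.16; payment $31.54; balance $94.62
Installment 6: opening $94.62; payment $31.54; balance $63.08
Installment 7: opening $63.08; payment $31.54; balance $31.54
Installment 8: opening $31.54; payment $31.54; balance $0.00

$31.54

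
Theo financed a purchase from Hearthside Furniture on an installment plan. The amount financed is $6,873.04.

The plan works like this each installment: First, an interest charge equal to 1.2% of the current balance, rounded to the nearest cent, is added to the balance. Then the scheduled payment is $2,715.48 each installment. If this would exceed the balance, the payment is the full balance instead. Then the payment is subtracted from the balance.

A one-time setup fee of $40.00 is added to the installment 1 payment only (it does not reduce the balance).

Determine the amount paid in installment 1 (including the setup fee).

Installment 1: opening $6,873.04; interest $82.48 → $6,955.52; payment $2,715.48 (+ $40.00 fee); balance $4,240.04

$2,755.48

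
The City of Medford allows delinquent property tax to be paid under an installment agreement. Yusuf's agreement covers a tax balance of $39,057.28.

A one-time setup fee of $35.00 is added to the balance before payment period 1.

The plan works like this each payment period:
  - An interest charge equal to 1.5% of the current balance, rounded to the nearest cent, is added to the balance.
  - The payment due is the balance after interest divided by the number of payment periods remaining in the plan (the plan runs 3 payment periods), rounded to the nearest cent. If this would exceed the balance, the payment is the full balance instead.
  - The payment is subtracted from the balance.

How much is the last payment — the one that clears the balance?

$13,625.98

Payment period 1: opening $39,092.28; interest $586.38 → $39,678.66; payment $13,226.22; balance $26,452.44
Payment period 2: opening $26,452.44; interest $396.79 → $26,849.23; payment $13,424.62; balance $13,424.61
Payment period 3: opening $13,424.61; interest $201.37 → $13,625.98; payment $13,625.98; balance $0.00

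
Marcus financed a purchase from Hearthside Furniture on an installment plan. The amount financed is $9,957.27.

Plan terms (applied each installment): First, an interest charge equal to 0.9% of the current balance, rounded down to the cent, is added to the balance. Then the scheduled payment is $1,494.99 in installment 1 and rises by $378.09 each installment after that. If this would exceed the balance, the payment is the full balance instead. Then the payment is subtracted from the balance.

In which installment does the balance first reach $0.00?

Installment 1: opening $9,957.27; interest $89.61 → $10,046.88; payment $1,494.99; balance $8,551.89
Installment 2: opening $8,551.89; interest $76.96 → $8,628.85; payment $1,873.08; balance $6,755.77
Installment 3: opening $6,755.77; interest $60.80 → $6,816.57; payment $2,251.17; balance $4,565.40
Installment 4: opening $4,565.40; interest $41.08 → $4,606.48; payment $2,629.26; balance $1,977.22
Installment 5: opening $1,977.22; interest $17.79 → $1,995.01; payment $1,995.01; balance $0.00
Balance reaches $0.00 in installment 5.

5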